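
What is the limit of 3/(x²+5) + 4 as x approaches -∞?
Evaluate the dominant behaviour as x → -∞; each term tends to a finite value or vanishes.
Limit = 4.

Final answer: 4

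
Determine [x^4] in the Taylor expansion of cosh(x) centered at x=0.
Expand to order 4: cosh(x) = x^4/24 + x^2/2 + 1 + O(x^5).
The coefficient of x^4 is 1/24.

Final answer: 1/24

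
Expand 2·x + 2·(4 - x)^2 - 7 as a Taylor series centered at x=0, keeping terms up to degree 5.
2·x^2 - 14·x + 25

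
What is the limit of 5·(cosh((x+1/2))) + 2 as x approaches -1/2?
Direct substitution at x = -1/2 gives 7.

Final answer: 7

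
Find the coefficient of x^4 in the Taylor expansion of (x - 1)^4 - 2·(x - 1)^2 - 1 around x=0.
Expand to order 4: (x - 1)^4 - 2·(x - 1)^2 - 1 = x^4 - 4·x^3 + 4·x^2 - 2 + O(x^5).
The coefficient of x^4 is 1.

Final answer: 1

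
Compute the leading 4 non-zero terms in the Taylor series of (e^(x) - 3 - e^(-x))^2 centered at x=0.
-2·x^3 + 4·x^2 - 12·x + 9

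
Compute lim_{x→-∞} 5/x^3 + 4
Evaluate the dominant behaviour as x → -∞; each term tends to a finite value or vanishes.
Limit = 4.

Final answer: 4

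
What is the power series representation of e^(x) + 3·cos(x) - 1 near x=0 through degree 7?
x^7/5040 - x^6/360 + x^5/120 + x^4/6 + x^3/6 - x^2 + x + 3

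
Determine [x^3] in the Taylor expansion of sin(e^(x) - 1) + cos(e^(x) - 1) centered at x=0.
Expand to order 3: sin(e^(x) - 1) + cos(e^(x) - 1) = -x^3/2 + x + 1 + O(x^4).
The coefficient of x^3 is -1/2.

Final answer: -1/2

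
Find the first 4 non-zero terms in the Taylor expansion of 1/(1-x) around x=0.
x^3 + x^2 + x + 1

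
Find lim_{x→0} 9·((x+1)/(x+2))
Direct substitution at x = 0 gives 9/2.

Final answer: 9/2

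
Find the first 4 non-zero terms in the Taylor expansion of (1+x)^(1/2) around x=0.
x^3/16 - x^2/8 + x/2 + 1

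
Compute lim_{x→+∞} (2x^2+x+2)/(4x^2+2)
This is an ∞/∞ indeterminate form as x → +∞.
Divide numerator and denominator by x^2 and let the lower-order terms vanish; the leading terms give 2/4 = 1/2.
Limit = 1/2.

Final answer: 1/2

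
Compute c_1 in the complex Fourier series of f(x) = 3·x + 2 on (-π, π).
Compute the real Fourier coefficients first: a_1 = 0, b_1 = 6.
Then c_1 = (a_1 − i·b_1)/2 = -3·i.

Final answer: -3·i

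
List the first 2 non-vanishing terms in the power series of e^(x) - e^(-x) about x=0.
x^3/3 + 2·x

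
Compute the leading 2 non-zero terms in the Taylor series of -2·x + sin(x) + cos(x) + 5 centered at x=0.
6 - x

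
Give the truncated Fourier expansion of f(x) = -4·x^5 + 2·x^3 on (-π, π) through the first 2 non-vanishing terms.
(-984 - 8·π^4 + 164·π^2)·sin(x) + (-22·π^2 + 33 + 4·π^4)·sin(2·x)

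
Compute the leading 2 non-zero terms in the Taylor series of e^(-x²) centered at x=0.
1 - x^2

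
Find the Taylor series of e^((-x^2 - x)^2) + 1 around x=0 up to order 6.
19·x^6/6 + 2·x^5 + 3·x^4/2 + 2·x^3 + x^2 + 2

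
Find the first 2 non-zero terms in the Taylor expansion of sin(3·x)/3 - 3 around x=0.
x - 3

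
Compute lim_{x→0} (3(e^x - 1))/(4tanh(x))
Both numerator and denominator → 0 as x → 0; this is a 0/0 indeterminate form.
Expand each to leading order near x = 0: numerator ~ 3·x, denominator ~ 4·x.
The limit of the ratio is 3/4.

Final answer: 3/4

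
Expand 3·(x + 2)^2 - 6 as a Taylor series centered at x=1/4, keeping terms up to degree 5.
147/16 + 27·(x - 1/4)/2 + 3·(x - 1/4)^2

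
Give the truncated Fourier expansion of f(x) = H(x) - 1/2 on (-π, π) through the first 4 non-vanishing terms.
2·sin(x)/π + 2·sin(3·x)/(3·π) + 2·sin(5·x)/(5·π) + 2·sin(7·x)/(7·π)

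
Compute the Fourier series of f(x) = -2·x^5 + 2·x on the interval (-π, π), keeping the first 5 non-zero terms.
(-476 - 4·π^4 + 80·π^2)·sin(x) + (-10·π^2 + 13 + 2·π^4)·sin(2·x) + (-4·π^4/3 - 52/81 + 80·π^2/27)·sin(3·x) + (-5·π^2/4 - 17/32 + π^4)·sin(4·x) + (-4·π^4/5 + 404/625 + 16·π^2/25)·sin(5·x)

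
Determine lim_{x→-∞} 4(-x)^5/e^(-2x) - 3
The quotient is an ∞/∞ indeterminate form as x → -∞.
Compare growth rates of the dominant terms (exponentials ≫ polynomials ≫ logarithms), or apply L'Hôpital's rule; the quotient → 0.
Adding the constant: 0 - 3 = -3. Limit = -3.

Final answer: -3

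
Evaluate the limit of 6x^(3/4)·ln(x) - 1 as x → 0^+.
The product is a 0·∞ indeterminate form at x → 0⁺.
Rewrite the product as 6·ln(x) / x^(-3/4) and apply L'Hôpital, or use the standard hierarchy x^(-3/4) ≫ |ln x| as x → 0⁺.
The indeterminate product → 0, so the limit = -1.

Final answer: -1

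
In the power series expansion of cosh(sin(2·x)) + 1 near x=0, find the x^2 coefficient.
Expand to order 2: cosh(sin(2·x)) + 1 = 2·x^2 + 2 + O(x^3).
The coefficient of x^2 is 2.

Final answer: 2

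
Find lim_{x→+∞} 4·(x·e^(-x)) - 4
Evaluate the dominant behaviour as x → +∞; each term tends to a finite value or vanishes.
Limit = -4.

Final answer: -4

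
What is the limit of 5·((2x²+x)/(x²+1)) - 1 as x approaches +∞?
Evaluate the dominant behaviour as x → +∞; each term tends to a finite value or vanishes.
Limit = 9.

Final answer: 9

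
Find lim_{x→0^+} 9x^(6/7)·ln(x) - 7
The product is a 0·∞ indeterminate form at x → 0⁺.
Rewrite the product as 9·ln(x) / x^(-6/7) and apply L'Hôpital, or use the standard hierarchy x^(-6/7) ≫ |ln x| as x → 0⁺.
The indeterminate product → 0, so the limit = -7.

Final answer: -7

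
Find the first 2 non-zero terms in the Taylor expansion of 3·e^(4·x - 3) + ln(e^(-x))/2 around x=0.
x·(-1/2 + 12·e^(-3)) + 3·e^(-3)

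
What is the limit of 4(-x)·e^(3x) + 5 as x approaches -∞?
The product is a 0·∞ indeterminate form at x → -∞.
Rewrite the product as 4(-x) / e^(-3x) (an ∞/∞ form) and apply L'Hôpital, or use the standard hierarchy e^(3|x|) ≫ |(-x)| as x → -∞.
The indeterminate product → 0, so the limit = 5.

Final answer: 5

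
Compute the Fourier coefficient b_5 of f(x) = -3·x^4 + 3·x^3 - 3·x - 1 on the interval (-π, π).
b_5 = (1/π) ∫_{-π}^{π} f(x)·sin(5x) dx.
Evaluate the integral (use parity and integration by parts as needed): b_5 = -186/125 + 6·π^2/5.

Final answer: -186/125 + 6·π^2/5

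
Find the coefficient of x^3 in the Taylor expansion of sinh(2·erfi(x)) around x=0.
Expand to order 3: sinh(2·erfi(x)) = x^3·(4/(3·√(π)) + 32/(3·π^(3/2))) + 4·x/√(π) + O(x^4).
The coefficient of x^3 is 4/(3·√(π)) + 32/(3·π^(3/2)).

Final answer: 4/(3·√(π)) + 32/(3·π^(3/2))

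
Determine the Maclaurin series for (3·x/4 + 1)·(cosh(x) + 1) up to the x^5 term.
x^5/32 + x^4/24 + 3·x^3/8 + x^2/2 + 3·x/2 + 2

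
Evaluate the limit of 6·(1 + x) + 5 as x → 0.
Direct substitution at x = 0 gives 11.

Final answer: 11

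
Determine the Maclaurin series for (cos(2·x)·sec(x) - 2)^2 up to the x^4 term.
5·x^4/2 + 3·x^2 + 1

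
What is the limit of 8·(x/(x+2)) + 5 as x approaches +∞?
Evaluate the dominant behaviour as x → +∞; each term tends to a finite value or vanishes.
Limit = 13.

Final answer: 13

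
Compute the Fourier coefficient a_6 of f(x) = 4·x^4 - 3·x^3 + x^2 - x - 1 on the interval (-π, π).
a_6 = (1/π) ∫_{-π}^{π} f(x)·cos(6x) dx.
Evaluate the integral (use parity and integration by parts as needed): a_6 = -1/27 + 8·π^2/9.

Final answer: -1/27 + 8·π^2/9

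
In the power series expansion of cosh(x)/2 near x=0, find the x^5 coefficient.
Expand to order 5: cosh(x)/2 = x^4/48 + x^2/4 + 1/2 + O(x^6).
The coefficient of x^5 is 0.

Final answer: 0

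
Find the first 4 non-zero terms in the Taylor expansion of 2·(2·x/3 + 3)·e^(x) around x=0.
5·x^3/3 + 13·x^2/3 + 22·x/3 + 6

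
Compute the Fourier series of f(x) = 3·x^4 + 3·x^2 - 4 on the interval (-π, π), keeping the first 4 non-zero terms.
(132 - 24·π^2)·cos(x) + (-6 + 6·π^2)·cos(2·x) + (4/9 - 8·π^2/3)·cos(3·x) - 4 + π^2 + 3·π^4/5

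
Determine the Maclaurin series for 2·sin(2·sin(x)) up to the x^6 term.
19·x^5/10 - 10·x^3/3 + 4·x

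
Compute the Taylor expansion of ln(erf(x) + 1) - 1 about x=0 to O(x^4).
x^3·(8 - 2·π)/(3·π^(3/2)) - 2·x^2/π + 2·x/√(π) - 1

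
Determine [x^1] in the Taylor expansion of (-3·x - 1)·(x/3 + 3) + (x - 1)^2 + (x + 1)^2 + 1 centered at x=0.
Expand to order 1: (-3·x - 1)·(x/3 + 3) + (x - 1)^2 + (x + 1)^2 + 1 = -28·x/3 + O(x^2).
The coefficient of x^1 is -28/3.

Final answer: -28/3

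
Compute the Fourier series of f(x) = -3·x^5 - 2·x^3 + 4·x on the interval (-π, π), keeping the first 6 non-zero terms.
(-688 - 6·π^4 + 116·π^2)·sin(x) + (-13·π^2 + 31/2 + 3·π^4)·sin(2·x) + (-2·π^4 + 16/27 + 28·π^2/9)·sin(3·x) + (-7·π^2/8 - 107/64 + 3·π^4/2)·sin(4·x) + (-6·π^4/5 + 976/625 + 4·π^2/25)·sin(5·x) + (-73/54 + π^2/9 + π^4)·sin(6·x)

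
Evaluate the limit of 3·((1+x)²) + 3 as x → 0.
Direct substitution at x = 0 gives 6.

Final answer: 6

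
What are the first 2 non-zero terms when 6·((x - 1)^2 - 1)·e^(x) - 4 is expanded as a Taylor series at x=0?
-12·x - 4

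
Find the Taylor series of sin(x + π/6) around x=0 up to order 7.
-√(3)·x^7/10080 - x^6/1440 + √(3)·x^5/240 + x^4/48 - √(3)·x^3/12 - x^2/4 + √(3)·x/2 + 1/2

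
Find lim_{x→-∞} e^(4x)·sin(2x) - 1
Evaluate the dominant behaviour as x → -∞; each term tends to a finite value or vanishes.
Limit = -1.

Final answer: -1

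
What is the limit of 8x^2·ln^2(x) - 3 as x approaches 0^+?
The product is a 0·∞ indeterminate form at x → 0⁺.
Rewrite the product as 8·ln^2(x) / x^(-2) and apply L'Hôpital, or use the standard hierarchy x^(-2) ≫ |ln x|^2 as x → 0⁺.
The indeterminate product → 0, so the limit = -3.

Final answer: -3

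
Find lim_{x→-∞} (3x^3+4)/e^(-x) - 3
The quotient is an ∞/∞ indeterminate form as x → -∞.
Compare growth rates of the dominant terms (exponentials ≫ polynomials ≫ logarithms), or apply L'Hôpital's rule; the quotient → 0.
Adding the constant: 0 - 3 = -3. Limit = -3.

Final answer: -3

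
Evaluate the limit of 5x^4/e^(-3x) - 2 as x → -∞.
The quotient is an ∞/∞ indeterminate form as x → -∞.
Compare growth rates of the dominant terms (exponentials ≫ polynomials ≫ logarithms), or apply L'Hôpital's rule; the quotient → 0.
Adding the constant: 0 - 2 = -2. Limit = -2.

Final answer: -2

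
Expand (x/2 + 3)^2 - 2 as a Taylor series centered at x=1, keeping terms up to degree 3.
41/4 + 7·(x - 1)/2 + (x - 1)^2/4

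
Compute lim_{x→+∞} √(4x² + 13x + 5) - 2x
As x → +∞: multiply by the conjugate to get (13x+5)/(√(4x²+13x+5)+2x); the denominator ~ 4x, so the limit is 13/4.
Limit = 13/4.

Final answer: 13/4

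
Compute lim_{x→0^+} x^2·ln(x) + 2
The product is a 0·∞ indeterminate form at x → 0⁺.
Rewrite the product as ln(x) / x^(-2) and apply L'Hôpital, or use the standard hierarchy x^(-2) ≫ |ln x| as x → 0⁺.
The indeterminate product → 0, so the limit = 2.

Final answer: 2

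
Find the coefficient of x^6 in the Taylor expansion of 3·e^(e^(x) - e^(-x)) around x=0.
Expand to order 6: 3·e^(e^(x) - e^(-x)) = 28·x^6/15 + 57·x^5/20 + 4·x^4 + 5·x^3 + 6·x^2 + 6·x + 3 + O(x^7).
The coefficient of x^6 is 28/15.

Final answer: 28/15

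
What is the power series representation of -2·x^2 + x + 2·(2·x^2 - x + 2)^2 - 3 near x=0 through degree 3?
-8·x^3 + 16·x^2 - 7·x + 5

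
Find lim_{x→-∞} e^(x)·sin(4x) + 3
Evaluate the dominant behaviour as x → -∞; each term tends to a finite value or vanishes.
Limit = 3.

Final answer: 3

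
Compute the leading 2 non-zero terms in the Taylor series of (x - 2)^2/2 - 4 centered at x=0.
-2·x - 2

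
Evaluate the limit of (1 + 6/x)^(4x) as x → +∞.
As x → +∞: write (1 + 6/x)^(4x) = ((1 + 6/x)^x)^4 → (e^6)^4 = e^24.
Limit = e^(24).

Final answer: e^(24)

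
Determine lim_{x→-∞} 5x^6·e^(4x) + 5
The product is a 0·∞ indeterminate form at x → -∞.
Rewrite the product as 5x^6 / e^(-4x) (an ∞/∞ form) and apply L'Hôpital, or use the standard hierarchy e^(4|x|) ≫ |x^6| as x → -∞.
The indeterminate product → 0, so the limit = 5.

Final answer: 5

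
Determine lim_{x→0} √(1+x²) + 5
Direct substitution at x = 0 gives 6.

Final answer: 6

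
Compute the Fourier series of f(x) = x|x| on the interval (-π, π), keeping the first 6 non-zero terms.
(-8 + 2·π^2)·sin(x)/π - π·sin(2·x) + (-8 + 18·π^2)·sin(3·x)/(27·π) - π·sin(4·x)/2 + (-8 + 50·π^2)·sin(5·x)/(125·π) - π·sin(6·x)/3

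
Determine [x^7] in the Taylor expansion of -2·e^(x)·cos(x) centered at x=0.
Expand to order 7: -2·e^(x)·cos(x) = -x^7/315 + x^5/15 + x^4/3 + 2·x^3/3 - 2·x - 2 + O(x^8).
The coefficient of x^7 is -1/315.

Final answer: -1/315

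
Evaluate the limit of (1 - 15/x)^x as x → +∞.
As x → +∞: this is the defining limit (1 - 15/x)^x → e^(-15).
Limit = e^(-15).

Final answer: e^(-15)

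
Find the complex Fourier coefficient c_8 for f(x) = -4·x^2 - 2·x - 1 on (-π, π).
Compute the real Fourier coefficients first: a_8 = -1/4, b_8 = 1/2.
Then c_8 = (a_8 − i·b_8)/2 = -1/8 - i/4.

Final answer: -1/8 - i/4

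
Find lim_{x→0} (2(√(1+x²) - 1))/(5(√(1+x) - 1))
Both numerator and denominator → 0 as x → 0; this is a 0/0 indeterminate form.
Expand each to leading order near x = 0: numerator ~ x^2, denominator ~ 5·x/2.
The limit of the ratio is 0.

Final answer: 0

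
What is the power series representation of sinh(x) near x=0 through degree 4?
x^3/6 + x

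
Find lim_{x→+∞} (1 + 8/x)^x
As x → +∞: this is the defining limit (1 + 8/x)^x → e^8.
Limit = e^(8).

Final answer: e^(8)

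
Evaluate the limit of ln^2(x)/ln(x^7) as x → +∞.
This is an ∞/∞ indeterminate form as x → +∞.
Write ln(x^7) = 7·ln(x), reducing the quotient to ln(x)/7 → ∞.
Limit = ∞.

Final answer: ∞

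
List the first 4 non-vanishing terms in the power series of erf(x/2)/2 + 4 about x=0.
x^5/(320·√(π)) - x^3/(24·√(π)) + x/(2·√(π)) + 4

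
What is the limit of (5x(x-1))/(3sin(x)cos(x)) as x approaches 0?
Both numerator and denominator → 0 as x → 0; this is a 0/0 indeterminate form.
Expand each to leading order near x = 0: numerator ~ -5·x, denominator ~ 3·x.
The limit of the ratio is -5/3.

Final answer: -5/3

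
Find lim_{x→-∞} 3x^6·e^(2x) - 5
The product is a 0·∞ indeterminate form at x → -∞.
Rewrite the product as 3x^6 / e^(-2x) (an ∞/∞ form) and apply L'Hôpital, or use the standard hierarchy e^(2|x|) ≫ |x^6| as x → -∞.
The indeterminate product → 0, so the limit = -5.

Final answer: -5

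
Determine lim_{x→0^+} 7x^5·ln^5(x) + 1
The product is a 0·∞ indeterminate form at x → 0⁺.
Rewrite the product as 7·ln^5(x) / x^(-5) and apply L'Hôpital, or use the standard hierarchy x^(-5) ≫ |ln x|^5 as x → 0⁺.
The indeterminate product → 0, so the limit = 1.

Final answer: 1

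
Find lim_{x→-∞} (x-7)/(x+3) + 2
Evaluate the dominant behaviour as x → -∞; each term tends to a finite value or vanishes.
Limit = 3.

Final answer: 3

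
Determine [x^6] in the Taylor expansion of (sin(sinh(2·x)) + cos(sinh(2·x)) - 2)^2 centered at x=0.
Expand to order 6: (sin(sinh(2·x)) + cos(sinh(2·x)) - 2)^2 = -16·x^6/15 - 56·x^5/15 + 8·x^4 - 8·x^3 + 8·x^2 - 4·x + 1 + O(x^7).
The coefficient of x^6 is -16/15.

Final answer: -16/15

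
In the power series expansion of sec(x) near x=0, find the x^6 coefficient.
Expand to order 6: sec(x) = 61·x^6/720 + 5·x^4/24 + x^2/2 + 1 + O(x^7).
The coefficient of x^6 is 61/720.

Final answer: 61/720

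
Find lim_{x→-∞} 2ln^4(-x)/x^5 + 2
The quotient is an ∞/∞ indeterminate form as x → -∞.
Compare growth rates of the dominant terms (exponentials ≫ polynomials ≫ logarithms), or apply L'Hôpital's rule; the quotient → 0.
Adding the constant: 0 + 2 = 2. Limit = 2.

Final answer: 2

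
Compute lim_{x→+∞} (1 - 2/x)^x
As x → +∞: this is the defining limit (1 - 2/x)^x → e^(-2).
Limit = e^(-2).

Final answer: e^(-2)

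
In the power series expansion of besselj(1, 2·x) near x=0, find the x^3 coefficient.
Expand to order 3: besselj(1, 2·x) = -x^3/2 + x + O(x^4).
The coefficient of x^3 is -1/2.

Final answer: -1/2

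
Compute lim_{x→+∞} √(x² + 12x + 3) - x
This is an ∞ − ∞ indeterminate form.
Multiply and divide by the conjugate √(x²+12x + 3) + x; the x² terms cancel, leaving (12x + 3)/(√(x²+12x + 3)+x) → 12/2 = 6.
Limit = 6.

Final answer: 6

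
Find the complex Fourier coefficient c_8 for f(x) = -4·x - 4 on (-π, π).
Compute the real Fourier coefficients first: a_8 = 0, b_8 = 1.
Then c_8 = (a_8 − i·b_8)/2 = -i/2.

Final answer: -i/2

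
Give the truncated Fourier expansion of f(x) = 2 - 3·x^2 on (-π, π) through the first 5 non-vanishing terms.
12·cos(x) - 3·cos(2·x) + 4·cos(3·x)/3 - 3·cos(4·x)/4 - π^2 + 2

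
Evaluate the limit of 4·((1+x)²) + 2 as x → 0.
Direct substitution at x = 0 gives 6.

Final answer: 6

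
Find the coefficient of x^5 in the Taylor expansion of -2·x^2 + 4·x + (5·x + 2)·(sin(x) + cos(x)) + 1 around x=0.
Expand to order 5: -2·x^2 + 4·x + (5·x + 2)·(sin(x) + cos(x)) + 1 = 9·x^5/40 - 3·x^4/4 - 17·x^3/6 + 2·x^2 + 11·x + 3 + O(x^6).
The coefficient of x^5 is 9/40.

Final answer: 9/40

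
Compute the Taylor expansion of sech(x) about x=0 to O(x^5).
5·x^4/24 - x^2/2 + 1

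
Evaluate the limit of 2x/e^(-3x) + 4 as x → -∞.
The quotient is an ∞/∞ indeterminate form as x → -∞.
Compare growth rates of the dominant terms (exponentials ≫ polynomials ≫ logarithms), or apply L'Hôpital's rule; the quotient → 0.
Adding the constant: 0 + 4 = 4. Limit = 4.

Final answer: 4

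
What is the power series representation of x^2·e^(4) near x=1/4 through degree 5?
e^(4)/16 + e^(4)·(x - 1/4)/2 + e^(4)·(x - 1/4)^2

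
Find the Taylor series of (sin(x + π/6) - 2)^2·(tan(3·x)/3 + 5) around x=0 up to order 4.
x^4·(-9·√(3)/2 - 5/4) + 33·x^3/4 + x^2·(15/2 - 3·√(3)/2) + x·(9/4 - 15·√(3)/2) + 45/4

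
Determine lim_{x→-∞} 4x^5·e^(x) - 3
The product is a 0·∞ indeterminate form at x → -∞.
Rewrite the product as 4x^5 / e^(-x) (an ∞/∞ form) and apply L'Hôpital, or use the standard hierarchy e^(|x|) ≫ |x^5| as x → -∞.
The indeterminate product → 0, so the limit = -3.

Final answer: -3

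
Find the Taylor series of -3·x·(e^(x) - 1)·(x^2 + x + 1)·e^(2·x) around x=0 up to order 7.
-3881·x^7/240 - 229·x^6/10 - 201·x^5/8 - 20·x^4 - 21·x^3/2 - 3·x^2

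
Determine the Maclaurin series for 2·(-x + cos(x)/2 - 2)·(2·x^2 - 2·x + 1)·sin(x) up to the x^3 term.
-2·x^3 + 4·x^2 - 3·x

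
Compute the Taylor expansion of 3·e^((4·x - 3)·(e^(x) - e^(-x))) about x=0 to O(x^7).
3833·x^6 - 34731·x^5/20 + 712·x^4 - 255·x^3 + 78·x^2 - 18·x + 3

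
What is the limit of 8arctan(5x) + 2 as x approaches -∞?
Evaluate the dominant behaviour as x → -∞; each term tends to a finite value or vanishes.
Limit = 2 - 4·π.

Final answer: 2 - 4·π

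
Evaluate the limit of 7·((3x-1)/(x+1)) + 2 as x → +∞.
Evaluate the dominant behaviour as x → +∞; each term tends to a finite value or vanishes.
Limit = 23.

Final answer: 23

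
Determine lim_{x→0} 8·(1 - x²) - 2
Direct substitution at x = 0 gives 6.

Final answer: 6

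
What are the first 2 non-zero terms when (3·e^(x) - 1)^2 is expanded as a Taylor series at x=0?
12·x + 4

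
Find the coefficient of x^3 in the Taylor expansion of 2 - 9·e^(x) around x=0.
Expand to order 3: 2 - 9·e^(x) = -3·x^3/2 - 9·x^2/2 - 9·x - 7 + O(x^4).
The coefficient of x^3 is -3/2.

Final answer: -3/2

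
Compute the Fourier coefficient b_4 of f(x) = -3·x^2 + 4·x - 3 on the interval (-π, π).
b_4 = (1/π) ∫_{-π}^{π} f(x)·sin(4x) dx.
Evaluate the integral (use parity and integration by parts as needed): b_4 = -2.

Final answer: -2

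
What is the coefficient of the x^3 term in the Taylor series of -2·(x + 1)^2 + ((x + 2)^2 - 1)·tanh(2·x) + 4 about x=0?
Expand to order 3: -2·(x + 1)^2 + ((x + 2)^2 - 1)·tanh(2·x) + 4 = -6·x^3 + 6·x^2 + 2·x + 2 + O(x^4).
The coefficient of x^3 is -6.

Final answer: -6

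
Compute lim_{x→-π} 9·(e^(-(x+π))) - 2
Direct substitution at x = -π gives 7.

Final answer: 7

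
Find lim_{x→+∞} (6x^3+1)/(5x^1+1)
This is an ∞/∞ indeterminate form as x → +∞.
Divide numerator and denominator by x^3 and let the lower-order terms vanish; the numerator's degree 3 exceeds the denominator's degree 1, so the quotient diverges.
Limit = ∞.

Final answer: ∞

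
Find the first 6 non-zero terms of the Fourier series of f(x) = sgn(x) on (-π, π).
4·sin(x)/π + 4·sin(3·x)/(3·π) + 4·sin(5·x)/(5·π) + 4·sin(7·x)/(7·π) + 4·sin(9·x)/(9·π) + 4·sin(11·x)/(11·π)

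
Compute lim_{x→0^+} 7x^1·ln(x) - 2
The product is a 0·∞ indeterminate form at x → 0⁺.
Rewrite the product as 7·ln(x) / x^(-1) and apply L'Hôpital, or use the standard hierarchy x^(-1) ≫ |ln x| as x → 0⁺.
The indeterminate product → 0, so the limit = -2.

Final answer: -2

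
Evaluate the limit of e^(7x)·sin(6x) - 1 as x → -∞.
Evaluate the dominant behaviour as x → -∞; each term tends to a finite value or vanishes.
Limit = -1.

Final answer: -1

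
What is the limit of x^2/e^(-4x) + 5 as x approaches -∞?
The quotient is an ∞/∞ indeterminate form as x → -∞.
Compare growth rates of the dominant terms (exponentials ≫ polynomials ≫ logarithms), or apply L'Hôpital's rule; the quotient → 0.
Adding the constant: 0 + 5 = 5. Limit = 5.

Final answer: 5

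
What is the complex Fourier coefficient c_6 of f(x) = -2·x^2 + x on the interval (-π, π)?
Compute the real Fourier coefficients first: a_6 = -2/9, b_6 = -1/3.
Then c_6 = (a_6 − i·b_6)/2 = -1/9 + i/6.

Final answer: -1/9 + i/6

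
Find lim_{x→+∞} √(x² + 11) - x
This is an ∞ − ∞ indeterminate form.
Multiply and divide by the conjugate √(x²+11) + x; the x² terms cancel, leaving 11/(√(x²+11)+x) → 0.
Limit = 0.

Final answer: 0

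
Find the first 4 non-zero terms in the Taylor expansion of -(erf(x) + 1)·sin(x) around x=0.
x^4/√(π) + x^3/6 - 2·x^2/√(π) - x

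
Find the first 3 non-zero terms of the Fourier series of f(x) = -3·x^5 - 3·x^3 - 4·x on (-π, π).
(-692 - 6·π^4 + 114·π^2)·sin(x) + (-12·π^2 + 22 + 3·π^4)·sin(2·x) + (-2·π^4 - 116/27 + 22·π^2/9)·sin(3·x)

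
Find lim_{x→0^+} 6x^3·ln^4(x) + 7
The product is a 0·∞ indeterminate form at x → 0⁺.
Rewrite the product as 6·ln^4(x) / x^(-3) and apply L'Hôpital, or use the standard hierarchy x^(-3) ≫ |ln x|^4 as x → 0⁺.
The indeterminate product → 0, so the limit = 7.

Final answer: 7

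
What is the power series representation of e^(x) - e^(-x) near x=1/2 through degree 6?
(-1 + e)·e^(-1/2) + (1 + e)·e^(-1/2)·(x - 1/2) + (-1 + e)·e^(-1/2)·(x - 1/2)^2/2 + (1 + e)·e^(-1/2)·(x - 1/2)^3/6 + (-1 + e)·e^(-1/2)·(x - 1/2)^4/24 + (1 + e)·e^(-1/2)·(x - 1/2)^5/120 + (-1 + e)·e^(-1/2)·(x - 1/2)^6/720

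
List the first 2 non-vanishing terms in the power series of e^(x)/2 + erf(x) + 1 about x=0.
x·(1/2 + 2/√(π)) + 3/2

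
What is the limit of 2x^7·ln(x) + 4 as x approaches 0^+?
The product is a 0·∞ indeterminate form at x → 0⁺.
Rewrite the product as 2·ln(x) / x^(-7) and apply L'Hôpital, or use the standard hierarchy x^(-7) ≫ |ln x| as x → 0⁺.
The indeterminate product → 0, so the limit = 4.

Final answer: 4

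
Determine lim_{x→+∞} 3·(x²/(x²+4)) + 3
Evaluate the dominant behaviour as x → +∞; each term tends to a finite value or vanishes.
Limit = 6.

Final answer: 6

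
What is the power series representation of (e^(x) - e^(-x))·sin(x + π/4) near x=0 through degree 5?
-√(2)·x^5/30 - √(2)·x^3/3 + √(2)·x^2 + √(2)·x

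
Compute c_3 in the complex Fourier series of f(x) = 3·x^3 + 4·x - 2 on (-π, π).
Compute the real Fourier coefficients first: a_3 = 0, b_3 = 4/3 + 2·π^2.
Then c_3 = (a_3 − i·b_3)/2 = -i·π^2 - 2·i/3.

Final answer: -i·π^2 - 2·i/3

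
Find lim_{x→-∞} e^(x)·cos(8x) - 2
Evaluate the dominant behaviour as x → -∞; each term tends to a finite value or vanishes.
Limit = -2.

Final answer: -2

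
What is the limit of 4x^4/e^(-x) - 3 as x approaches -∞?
The quotient is an ∞/∞ indeterminate form as x → -∞.
Compare growth rates of the dominant terms (exponentials ≫ polynomials ≫ logarithms), or apply L'Hôpital's rule; the quotient → 0.
Adding the constant: 0 - 3 = -3. Limit = -3.

Final answer: -3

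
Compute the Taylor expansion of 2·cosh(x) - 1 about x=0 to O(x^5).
x^4/12 + x^2 + 1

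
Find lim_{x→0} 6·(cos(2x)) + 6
Direct substitution at x = 0 gives 12.

Final answer: 12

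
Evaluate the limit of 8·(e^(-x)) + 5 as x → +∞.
Evaluate the dominant behaviour as x → +∞; each term tends to a finite value or vanishes.
Limit = 5.

Final answer: 5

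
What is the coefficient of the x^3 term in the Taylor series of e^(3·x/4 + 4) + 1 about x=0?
Expand to order 3: e^(3·x/4 + 4) + 1 = 9·x^3·e^(4)/128 + 9·x^2·e^(4)/32 + 3·x·e^(4)/4 + 1 + e^(4) + O(x^4).
The coefficient of x^3 is 9·e^(4)/128.

Final answer: 9·e^(4)/128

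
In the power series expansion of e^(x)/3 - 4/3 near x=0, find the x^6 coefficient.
Expand to order 6: e^(x)/3 - 4/3 = x^6/2160 + x^5/360 + x^4/72 + x^3/18 + x^2/6 + x/3 - 1 + O(x^7).
The coefficient of x^6 is 1/2160.

Final answer: 1/2160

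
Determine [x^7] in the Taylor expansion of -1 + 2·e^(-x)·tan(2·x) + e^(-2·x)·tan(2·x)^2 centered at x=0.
Expand to order 7: -1 + 2·e^(-x)·tan(2·x) + e^(-2·x)·tan(2·x)^2 = -57121·x^7/1260 + 697·x^6/18 - 153·x^5/10 + 38·x^4/3 - 2·x^3/3 + 4·x - 1 + O(x^8).
The coefficient of x^7 is -57121/1260.

Final answer: -57121/1260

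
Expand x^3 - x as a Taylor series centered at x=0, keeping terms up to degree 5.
x^3 - x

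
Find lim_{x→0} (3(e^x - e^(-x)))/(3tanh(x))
Both numerator and denominator → 0 as x → 0; this is a 0/0 indeterminate form.
Expand each to leading order near x = 0: numerator ~ 6·x, denominator ~ 3·x.
The limit of the ratio is 2.

Final answer: 2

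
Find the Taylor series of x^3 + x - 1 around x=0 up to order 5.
x^3 + x - 1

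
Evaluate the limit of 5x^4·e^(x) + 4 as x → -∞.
The product is a 0·∞ indeterminate form at x → -∞.
Rewrite the product as 5x^4 / e^(-x) (an ∞/∞ form) and apply L'Hôpital, or use the standard hierarchy e^(|x|) ≫ |x^4| as x → -∞.
The indeterminate product → 0, so the limit = 4.

Final answer: 4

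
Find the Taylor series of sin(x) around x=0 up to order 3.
-x^3/6 + x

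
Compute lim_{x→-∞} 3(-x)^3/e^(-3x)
This is an ∞/∞ indeterminate form as x → -∞.
Compare growth rates of the dominant terms (exponentials ≫ polynomials ≫ logarithms), or apply L'Hôpital's rule; the quotient → 0.
Limit = 0.

Final answer: 0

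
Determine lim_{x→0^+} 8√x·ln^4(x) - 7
The product is a 0·∞ indeterminate form at x → 0⁺.
Rewrite the product as 8·ln^4(x) / x^(-1/2) and apply L'Hôpital, or use the standard hierarchy x^(-1/2) ≫ |ln x|^4 as x → 0⁺.
The indeterminate product → 0, so the limit = -7.

Final answer: -7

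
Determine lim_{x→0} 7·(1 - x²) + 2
Direct substitution at x = 0 gives 9.

Final answer: 9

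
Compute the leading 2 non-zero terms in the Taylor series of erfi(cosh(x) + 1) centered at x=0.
x^2·e^(4)/√(π) + erfi(2)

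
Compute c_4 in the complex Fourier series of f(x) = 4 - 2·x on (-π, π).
Compute the real Fourier coefficients first: a_4 = 0, b_4 = 1.
Then c_4 = (a_4 − i·b_4)/2 = -i/2.

Final answer: -i/2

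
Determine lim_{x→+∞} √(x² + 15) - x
This is an ∞ − ∞ indeterminate form.
Multiply and divide by the conjugate √(x²+15) + x; the x² terms cancel, leaving 15/(√(x²+15)+x) → 0.
Limit = 0.

Final answer: 0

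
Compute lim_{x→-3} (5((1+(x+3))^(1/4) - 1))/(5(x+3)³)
Both numerator and denominator → 0 as x → -3; this is a 0/0 indeterminate form.
Expand each to leading order near x = -3: numerator ~ 5·(x + 3)/4, denominator ~ 5·(x + 3)^3.
The limit of the ratio is ∞.

Final answer: ∞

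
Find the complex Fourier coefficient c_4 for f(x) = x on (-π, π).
Compute the real Fourier coefficients first: a_4 = 0, b_4 = -1/2.
Then c_4 = (a_4 − i·b_4)/2 = i/4.

Final answer: i/4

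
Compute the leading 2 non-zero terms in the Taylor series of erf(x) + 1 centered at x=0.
2·x/√(π) + 1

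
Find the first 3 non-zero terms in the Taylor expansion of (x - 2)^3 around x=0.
-6·x^2 + 12·x - 8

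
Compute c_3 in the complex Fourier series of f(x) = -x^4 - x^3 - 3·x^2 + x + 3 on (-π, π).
Compute the real Fourier coefficients first: a_3 = 20/27 + 8·π^2/9, b_3 = 10/9 - 2·π^2/3.
Then c_3 = (a_3 − i·b_3)/2 = 10/27 + 4·π^2/9 - 5·i/9 + i·π^2/3.

Final answer: 10/27 + 4·π^2/9 - 5·i/9 + i·π^2/3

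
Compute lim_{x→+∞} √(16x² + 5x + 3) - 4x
As x → +∞: multiply by the conjugate to get (5x+3)/(√(16x²+5x+3)+4x); the denominator ~ 8x, so the limit is 5/8.
Limit = 5/8.

Final answer: 5/8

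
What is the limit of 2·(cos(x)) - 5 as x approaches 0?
Direct substitution at x = 0 gives -3.

Final answer: -3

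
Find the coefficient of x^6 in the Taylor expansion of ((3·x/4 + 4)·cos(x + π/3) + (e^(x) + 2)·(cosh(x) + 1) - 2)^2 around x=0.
72·(151/5760 - √(3)/360)·(19/48 - √(3)/3) - 3·√(3)/80 + 11/20 + 72·(1/4 - √(3)/16)·(√(3)/96 + 13/144) + 36·(√(3)/18 + 31/288)^2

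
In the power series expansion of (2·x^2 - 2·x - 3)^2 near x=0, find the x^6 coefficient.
Expand to order 6: (2·x^2 - 2·x - 3)^2 = 4·x^4 - 8·x^3 - 8·x^2 + 12·x + 9 + O(x^7).
The coefficient of x^6 is 0.

Final answer: 0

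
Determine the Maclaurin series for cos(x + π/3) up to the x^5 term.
-√(3)·x^5/240 + x^4/48 + √(3)·x^3/12 - x^2/4 - √(3)·x/2 + 1/2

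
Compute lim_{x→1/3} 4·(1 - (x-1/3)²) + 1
Direct substitution at x = 1/3 gives 5.

Final answer: 5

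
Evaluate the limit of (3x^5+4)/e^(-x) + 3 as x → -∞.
The quotient is an ∞/∞ indeterminate form as x → -∞.
Compare growth rates of the dominant terms (exponentials ≫ polynomials ≫ logarithms), or apply L'Hôpital's rule; the quotient → 0.
Adding the constant: 0 + 3 = 3. Limit = 3.

Final answer: 3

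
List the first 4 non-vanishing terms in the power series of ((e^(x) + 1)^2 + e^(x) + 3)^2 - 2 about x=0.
193·x^3/3 + 81·x^2 + 80·x + 62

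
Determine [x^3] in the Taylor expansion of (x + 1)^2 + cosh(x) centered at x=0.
Expand to order 3: (x + 1)^2 + cosh(x) = 3·x^2/2 + 2·x + 2 + O(x^4).
The coefficient of x^3 is 0.

Final answer: 0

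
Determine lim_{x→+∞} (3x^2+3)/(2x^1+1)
This is an ∞/∞ indeterminate form as x → +∞.
Divide numerator and denominator by x^2 and let the lower-order terms vanish; the numerator's degree 2 exceeds the denominator's degree 1, so the quotient diverges.
Limit = ∞.

Final answer: ∞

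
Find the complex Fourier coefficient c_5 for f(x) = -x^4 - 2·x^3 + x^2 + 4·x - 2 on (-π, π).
Compute the real Fourier coefficients first: a_5 = -148/625 + 8·π^2/25, b_5 = 224/125 - 4·π^2/5.
Then c_5 = (a_5 − i·b_5)/2 = -74/625 + 4·π^2/25 - 112·i/125 + 2·i·π^2/5.

Final answer: -74/625 + 4·π^2/25 - 112·i/125 + 2·i·π^2/5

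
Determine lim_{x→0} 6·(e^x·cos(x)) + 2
Direct substitution at x = 0 gives 8.

Final answer: 8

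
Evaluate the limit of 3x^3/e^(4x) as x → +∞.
This is an ∞/∞ indeterminate form as x → +∞.
The exponential denominator e^(4x) dominates the polynomial numerator (e^x ≫ x^3 as x → ∞), so the quotient → 0.
Limit = 0.

Final answer: 0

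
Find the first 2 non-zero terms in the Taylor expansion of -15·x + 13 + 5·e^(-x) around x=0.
18 - 20·x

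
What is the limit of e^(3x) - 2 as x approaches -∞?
Evaluate the dominant behaviour as x → -∞; each term tends to a finite value or vanishes.
Limit = -2.

Final answer: -2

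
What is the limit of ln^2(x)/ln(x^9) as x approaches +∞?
This is an ∞/∞ indeterminate form as x → +∞.
Write ln(x^9) = 9·ln(x), reducing the quotient to ln(x)/9 → ∞.
Limit = ∞.

Final answer: ∞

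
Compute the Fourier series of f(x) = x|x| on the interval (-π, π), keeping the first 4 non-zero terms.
(-8 + 2·π^2)·sin(x)/π - π·sin(2·x) + (-8 + 18·π^2)·sin(3·x)/(27·π) - π·sin(4·x)/2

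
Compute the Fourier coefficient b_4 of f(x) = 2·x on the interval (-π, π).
b_4 = (1/π) ∫_{-π}^{π} f(x)·sin(4x) dx.
Evaluate the integral (use parity and integration by parts as needed): b_4 = -1.

Final answer: -1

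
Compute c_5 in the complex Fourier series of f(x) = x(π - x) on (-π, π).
Compute the real Fourier coefficients first: a_5 = 4/25, b_5 = 2·π/5.
Then c_5 = (a_5 − i·b_5)/2 = 2/25 - i·π/5.

Final answer: 2/25 - i·π/5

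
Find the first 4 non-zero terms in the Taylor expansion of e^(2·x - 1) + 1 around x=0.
4·x^3·e^(-1)/3 + 2·x^2·e^(-1) + 2·x·e^(-1) + e^(-1) + 1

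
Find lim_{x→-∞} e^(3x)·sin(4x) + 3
Evaluate the dominant behaviour as x → -∞; each term tends to a finite value or vanishes.
Limit = 3.

Final answer: 3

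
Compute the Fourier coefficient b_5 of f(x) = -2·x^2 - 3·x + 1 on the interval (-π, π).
b_5 = (1/π) ∫_{-π}^{π} f(x)·sin(5x) dx.
Evaluate the integral (use parity and integration by parts as needed): b_5 = -6/5.

Final answer: -6/5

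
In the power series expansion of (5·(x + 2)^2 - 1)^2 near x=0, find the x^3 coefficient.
Expand to order 3: (5·(x + 2)^2 - 1)^2 = 200·x^3 + 590·x^2 + 760·x + 361 + O(x^4).
The coefficient of x^3 is 200.

Final answer: 200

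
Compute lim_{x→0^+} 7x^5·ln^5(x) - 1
The product is a 0·∞ indeterminate form at x → 0⁺.
Rewrite the product as 7·ln^5(x) / x^(-5) and apply L'Hôpital, or use the standard hierarchy x^(-5) ≫ |ln x|^5 as x → 0⁺.
The indeterminate product → 0, so the limit = -1.

Final answer: -1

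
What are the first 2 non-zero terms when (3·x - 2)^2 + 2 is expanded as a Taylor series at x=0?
6 - 12·x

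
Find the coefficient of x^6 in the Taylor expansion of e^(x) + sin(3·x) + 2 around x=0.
Expand to order 6: e^(x) + sin(3·x) + 2 = x^6/720 + 61·x^5/30 + x^4/24 - 13·x^3/3 + x^2/2 + 4·x + 3 + O(x^7).
The coefficient of x^6 is 1/720.

Final answer: 1/720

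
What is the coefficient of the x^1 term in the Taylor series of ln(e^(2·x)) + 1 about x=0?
Expand to order 1: ln(e^(2·x)) + 1 = 2·x + 1 + O(x^2).
The coefficient of x^1 is 2.

Final answer: 2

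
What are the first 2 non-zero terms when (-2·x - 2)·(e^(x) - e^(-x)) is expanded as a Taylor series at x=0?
-4·x^2 - 4·x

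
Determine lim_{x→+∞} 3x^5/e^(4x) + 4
The quotient is an ∞/∞ indeterminate form as x → +∞.
The exponential denominator e^(4x) dominates the polynomial numerator (e^x ≫ x^5 as x → ∞), so the quotient → 0.
Adding the constant: 0 + 4 = 4. Limit = 4.

Final answer: 4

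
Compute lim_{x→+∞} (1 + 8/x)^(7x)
As x → +∞: write (1 + 8/x)^(7x) = ((1 + 8/x)^x)^7 → (e^8)^7 = e^56.
Limit = e^(56).

Final answer: e^(56)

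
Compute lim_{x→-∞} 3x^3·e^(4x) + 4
The product is a 0·∞ indeterminate form at x → -∞.
Rewrite the product as 3x^3 / e^(-4x) (an ∞/∞ form) and apply L'Hôpital, or use the standard hierarchy e^(4|x|) ≫ |x^3| as x → -∞.
The indeterminate product → 0, so the limit = 4.

Final answer: 4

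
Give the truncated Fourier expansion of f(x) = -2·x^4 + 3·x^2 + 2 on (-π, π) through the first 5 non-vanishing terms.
(-108 + 16·π^2)·cos(x) + (9 - 4·π^2)·cos(2·x) + (-68/27 + 16·π^2/9)·cos(3·x) + (9/8 - π^2)·cos(4·x) - 2·π^4/5 + 2 + π^2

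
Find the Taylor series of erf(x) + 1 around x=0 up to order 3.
-2·x^3/(3·√(π)) + 2·x/√(π) + 1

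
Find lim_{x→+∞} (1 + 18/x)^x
As x → +∞: this is the defining limit (1 + 18/x)^x → e^18.
Limit = e^(18).

Final answer: e^(18)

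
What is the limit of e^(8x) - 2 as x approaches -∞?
Evaluate the dominant behaviour as x → -∞; each term tends to a finite value or vanishes.
Limit = -2.

Final answer: -2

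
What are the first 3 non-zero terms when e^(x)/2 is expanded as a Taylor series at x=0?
x^2/4 + x/2 + 1/2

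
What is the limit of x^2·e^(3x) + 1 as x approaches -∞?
The product is a 0·∞ indeterminate form at x → -∞.
Rewrite the product as x^2 / e^(-3x) (an ∞/∞ form) and apply L'Hôpital, or use the standard hierarchy e^(3|x|) ≫ |x^2| as x → -∞.
The indeterminate product → 0, so the limit = 1.

Final answer: 1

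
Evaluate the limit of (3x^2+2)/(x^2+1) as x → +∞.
This is an ∞/∞ indeterminate form as x → +∞.
Divide numerator and denominator by x^2 and let the lower-order terms vanish; the leading terms give 3/1 = 3.
Limit = 3.

Final answer: 3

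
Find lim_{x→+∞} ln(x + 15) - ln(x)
This is an ∞ − ∞ indeterminate form.
Combine the logarithms: ln(x+15) − ln(x) = ln((x+15)/(x)) = ln(1 + 15/(x)) → ln(1) = 0.
Limit = 0.

Final answer: 0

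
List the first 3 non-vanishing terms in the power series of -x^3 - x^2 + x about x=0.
-x^3 - x^2 + x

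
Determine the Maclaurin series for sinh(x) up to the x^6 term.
x^5/120 + x^3/6 + x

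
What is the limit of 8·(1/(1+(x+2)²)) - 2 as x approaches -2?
Direct substitution at x = -2 gives 6.

Final answer: 6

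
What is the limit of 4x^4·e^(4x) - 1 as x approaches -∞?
The product is a 0·∞ indeterminate form at x → -∞.
Rewrite the product as 4x^4 / e^(-4x) (an ∞/∞ form) and apply L'Hôpital, or use the standard hierarchy e^(4|x|) ≫ |x^4| as x → -∞.
The indeterminate product → 0, so the limit = -1.

Final answer: -1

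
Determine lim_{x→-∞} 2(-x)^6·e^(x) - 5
The product is a 0·∞ indeterminate form at x → -∞.
Rewrite the product as 2(-x)^6 / e^(-x) (an ∞/∞ form) and apply L'Hôpital, or use the standard hierarchy e^(|x|) ≫ |(-x)^6| as x → -∞.
The indeterminate product → 0, so the limit = -5.

Final answer: -5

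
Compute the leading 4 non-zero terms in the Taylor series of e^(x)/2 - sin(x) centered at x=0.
x^3/4 + x^2/4 - x/2 + 1/2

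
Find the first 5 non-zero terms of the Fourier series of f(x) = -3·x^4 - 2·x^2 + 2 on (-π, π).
(-136 + 24·π^2)·cos(x) + (7 - 6·π^2)·cos(2·x) + (-8/9 + 8·π^2/3)·cos(3·x) + (1/16 - 3·π^2/2)·cos(4·x) - 3·π^4/5 - 2·π^2/3 + 2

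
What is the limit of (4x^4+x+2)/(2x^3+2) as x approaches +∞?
This is an ∞/∞ indeterminate form as x → +∞.
Divide numerator and denominator by x^4 and let the lower-order terms vanish; the numerator's degree 4 exceeds the denominator's degree 3, so the quotient diverges.
Limit = ∞.

Final answer: ∞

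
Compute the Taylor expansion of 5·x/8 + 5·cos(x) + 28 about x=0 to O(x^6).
5·x^4/24 - 5·x^2/2 + 5·x/8 + 33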